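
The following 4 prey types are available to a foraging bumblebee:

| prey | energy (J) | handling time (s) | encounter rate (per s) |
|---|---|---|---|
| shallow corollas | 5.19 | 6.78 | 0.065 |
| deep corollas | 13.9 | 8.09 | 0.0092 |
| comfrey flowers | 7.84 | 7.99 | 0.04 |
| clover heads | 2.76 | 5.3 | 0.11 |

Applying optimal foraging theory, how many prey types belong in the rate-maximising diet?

Profitabilities (E/h, J/s): deep corollas 1.72, comfrey flowers 0.981, shallow corollas 0.765, clover heads 0.521. Add prey in this order while the next type's profitability exceeds the intake rate on those already taken.
Rate on top 1: 0.119. comfrey flowers: 0.981 > 0.119 → include.
Rate on top 2: 0.3167. shallow corollas: 0.765 > 0.3167 → include.
Rate on top 3: 0.4245. clover heads: 0.521 > 0.4245 → include.
Optimal diet: deep corollas, comfrey flowers, shallow corollas, clover heads — 4 of 4 types.

4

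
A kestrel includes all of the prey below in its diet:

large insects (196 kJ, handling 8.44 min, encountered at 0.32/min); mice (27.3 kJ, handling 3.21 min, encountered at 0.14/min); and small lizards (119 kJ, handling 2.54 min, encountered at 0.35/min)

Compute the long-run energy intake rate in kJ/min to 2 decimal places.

21.47 kJ/min

R = (0.32×196 + 0.14×27.3 + 0.35×119) / (1 + 0.32×8.44 + 0.14×3.21 + 0.35×2.54) = 108.2/5.039 = 21.47 kJ/min.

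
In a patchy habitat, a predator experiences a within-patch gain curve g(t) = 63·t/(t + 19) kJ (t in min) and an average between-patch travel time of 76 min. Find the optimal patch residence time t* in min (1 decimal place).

38.0 min

By the marginal value theorem, leave when the instantaneous gain rate g'(t) equals the habitat-wide average g(t)/(T + t).
g'(t) = 63·19/(t + 19)². Setting 63·19/(t+19)² = 63t/[(t+19)(76+t)] gives 19(76+t) = t(t+19), so t² = 19×76 = 1444.
t* = √1444 = 38 min.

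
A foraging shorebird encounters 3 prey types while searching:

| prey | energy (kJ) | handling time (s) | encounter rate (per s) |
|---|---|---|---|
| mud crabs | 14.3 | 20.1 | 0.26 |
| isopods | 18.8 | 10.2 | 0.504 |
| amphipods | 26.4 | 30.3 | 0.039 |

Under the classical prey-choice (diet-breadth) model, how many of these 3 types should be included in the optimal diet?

E/h in descending order: isopods 1.84, amphipods 0.871, mud crabs 0.711 kJ/s. The optimal diet is the largest prefix of this list for which every included type satisfies E_i/h_i > R on the types above it.
Rate on top 1: 1.543. amphipods: 0.871 < 1.543 → exclude; stop.
Optimal diet: isopods — 1 of 3 types.

1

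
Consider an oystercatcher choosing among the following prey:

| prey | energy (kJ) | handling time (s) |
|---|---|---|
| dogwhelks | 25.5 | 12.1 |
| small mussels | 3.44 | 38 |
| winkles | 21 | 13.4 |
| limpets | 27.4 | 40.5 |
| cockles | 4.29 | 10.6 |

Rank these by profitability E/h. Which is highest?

dogwhelks

In descending order of E/h:
dogwhelks: 25.5/12.1 = 2.11 kJ/s
winkles: 21/13.4 = 1.57 kJ/s
limpets: 27.4/40.5 = 0.677 kJ/s
cockles: 4.29/10.6 = 0.405 kJ/s
small mussels: 3.44/38 = 0.0905 kJ/s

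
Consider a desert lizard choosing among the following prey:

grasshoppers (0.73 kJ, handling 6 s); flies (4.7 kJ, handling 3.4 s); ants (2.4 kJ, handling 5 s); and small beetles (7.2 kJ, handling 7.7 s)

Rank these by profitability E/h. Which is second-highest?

In descending order of E/h:
flies: 4.7/3.4 = 1.38 kJ/s
small beetles: 7.2/7.7 = 0.935 kJ/s
ants: 2.4/5 = 0.48 kJ/s
grasshoppers: 0.73/6 = 0.122 kJ/s

small beetles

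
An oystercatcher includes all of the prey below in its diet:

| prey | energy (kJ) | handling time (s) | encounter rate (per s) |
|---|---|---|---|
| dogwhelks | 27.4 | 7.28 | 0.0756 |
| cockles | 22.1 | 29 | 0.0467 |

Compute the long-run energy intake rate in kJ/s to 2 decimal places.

R = (0.0756×27.4 + 0.0467×22.1) / (1 + 0.0756×7.28 + 0.0467×29) = 3.104/2.905 = 1.068 kJ/s.

1.07 kJ/s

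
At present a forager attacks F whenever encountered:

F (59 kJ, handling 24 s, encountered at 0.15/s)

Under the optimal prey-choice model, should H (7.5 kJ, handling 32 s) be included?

Intake rate on the current diet: R = (0.15×59) / (1 + 0.15×24) = 8.85/4.6 = 1.924 kJ/s.
H: E/h = 7.5/32 = 0.2344 kJ/s.
Since 0.2344 < R, time spent handling H is better spent searching.

No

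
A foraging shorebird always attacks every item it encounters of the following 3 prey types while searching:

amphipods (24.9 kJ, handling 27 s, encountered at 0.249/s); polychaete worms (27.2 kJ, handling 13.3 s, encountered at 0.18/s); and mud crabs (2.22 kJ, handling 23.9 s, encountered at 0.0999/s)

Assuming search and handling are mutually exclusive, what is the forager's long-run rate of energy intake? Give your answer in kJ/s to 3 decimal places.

R = (0.249×24.9 + 0.18×27.2 + 0.0999×2.22) / (1 + 0.249×27 + 0.18×13.3 + 0.0999×23.9) = 11.32/12.5 = 0.9051 kJ/s.

0.905 kJ/s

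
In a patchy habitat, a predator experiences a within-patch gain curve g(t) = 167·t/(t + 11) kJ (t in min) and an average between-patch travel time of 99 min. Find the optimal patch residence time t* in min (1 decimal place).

Optimal t* satisfies g'(t*) = g(t*)/(T + t*).
g'(t) = 167·11/(t + 11)². Setting 167·11/(t+11)² = 167t/[(t+11)(99+t)] gives 11(99+t) = t(t+11), so t² = 11×99 = 1089.
t* = √1089 = 33 min.

33.0 min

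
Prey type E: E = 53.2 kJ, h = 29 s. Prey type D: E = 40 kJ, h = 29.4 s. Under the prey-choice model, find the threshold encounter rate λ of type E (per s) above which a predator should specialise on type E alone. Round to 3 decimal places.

0.099 per s

Drop type D once their profitability E₂/h₂ falls below the rate achievable on type E alone: E₂/h₂ = λE₁/(1 + λh₁).
Solve for λ: λE₁h₂ = E₂(1 + λh₁) → λ(E₁h₂ − E₂h₁) = E₂ → λ = E₂/(E₁h₂ − E₂h₁).
λ = 40/(53.2×29.4 − 40×29) = 40/404.1 = 0.09899 per s.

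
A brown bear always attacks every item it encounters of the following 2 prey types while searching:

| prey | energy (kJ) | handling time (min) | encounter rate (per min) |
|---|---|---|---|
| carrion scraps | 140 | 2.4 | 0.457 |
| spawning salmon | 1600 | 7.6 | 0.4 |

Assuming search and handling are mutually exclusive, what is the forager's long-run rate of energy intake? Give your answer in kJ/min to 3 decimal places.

Energy encountered per unit search time: 0.457×140 + 0.4×1600 = 704 kJ/min.
Handling time per unit search time: 0.457×2.4 + 0.4×7.6 = 4.137.
Rate = 704/(1 + 4.137) = 137 kJ/min.

137.046 kJ/min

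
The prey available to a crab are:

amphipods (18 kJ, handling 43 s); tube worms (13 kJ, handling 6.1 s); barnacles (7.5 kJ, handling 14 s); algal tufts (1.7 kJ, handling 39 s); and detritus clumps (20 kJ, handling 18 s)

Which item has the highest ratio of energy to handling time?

Profitability E/h (kJ/s): amphipods = 18/43 = 0.419, tube worms = 13/6.1 = 2.13, barnacles = 7.5/14 = 0.536, algal tufts = 1.7/39 = 0.0436, detritus clumps = 20/18 = 1.11.
Ranked: tube worms > detritus clumps > barnacles > amphipods > algal tufts.

tube worms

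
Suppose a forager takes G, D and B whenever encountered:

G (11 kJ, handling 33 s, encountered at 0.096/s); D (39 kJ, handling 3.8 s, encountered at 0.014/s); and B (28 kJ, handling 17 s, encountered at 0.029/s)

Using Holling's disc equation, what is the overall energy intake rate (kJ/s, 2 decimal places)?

0.51 kJ/s

R = Σλ_iE_i / (1 + Σλ_ih_i)
Numerator: 0.096×11 + 0.014×39 + 0.029×28 = 2.414
Denominator: 1 + 0.096×33 + 0.014×3.8 + 0.029×17 = 4.714
R = 2.414/4.714 = 0.5121 kJ/s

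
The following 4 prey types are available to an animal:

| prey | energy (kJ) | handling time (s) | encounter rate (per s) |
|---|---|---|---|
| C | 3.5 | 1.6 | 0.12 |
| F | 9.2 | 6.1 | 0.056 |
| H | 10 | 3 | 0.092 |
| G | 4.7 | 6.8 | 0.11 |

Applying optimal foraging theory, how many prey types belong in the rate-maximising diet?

3

Rank by E/h (kJ/s): H 3.33, C 2.19, F 1.51, G 0.691. Include each in turn until the next type's E/h falls below the running intake rate.
Rate on top 1: 0.721. C: 2.19 > 0.721 → include.
Rate on top 2: 0.9128. F: 1.51 > 0.9128 → include.
Rate on top 3: 1.025. G: 0.691 < 1.025 → exclude; stop.
Optimal diet: H, C, F — 3 of 4 types.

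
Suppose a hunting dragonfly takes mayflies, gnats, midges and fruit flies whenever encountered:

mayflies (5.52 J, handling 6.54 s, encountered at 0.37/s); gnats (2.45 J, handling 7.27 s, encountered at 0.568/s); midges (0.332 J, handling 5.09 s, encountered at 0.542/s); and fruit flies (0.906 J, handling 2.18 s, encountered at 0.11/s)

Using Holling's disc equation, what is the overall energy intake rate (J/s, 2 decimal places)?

0.35 J/s

Energy encountered per unit search time: 0.37×5.52 + 0.568×2.45 + 0.542×0.332 + 0.11×0.906 = 3.714 J/s.
Handling time per unit search time: 0.37×6.54 + 0.568×7.27 + 0.542×5.09 + 0.11×2.18 = 9.548.
Rate = 3.714/(1 + 9.548) = 0.3521 J/s.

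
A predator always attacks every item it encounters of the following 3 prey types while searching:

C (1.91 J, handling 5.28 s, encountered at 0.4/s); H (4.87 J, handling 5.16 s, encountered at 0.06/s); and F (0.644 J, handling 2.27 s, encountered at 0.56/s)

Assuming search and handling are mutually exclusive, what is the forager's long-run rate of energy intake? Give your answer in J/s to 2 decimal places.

Energy encountered per unit search time: 0.4×1.91 + 0.06×4.87 + 0.56×0.644 = 1.417 J/s.
Handling time per unit search time: 0.4×5.28 + 0.06×5.16 + 0.56×2.27 = 3.693.
Rate = 1.417/(1 + 3.693) = 0.3019 J/s.

0.30 J/s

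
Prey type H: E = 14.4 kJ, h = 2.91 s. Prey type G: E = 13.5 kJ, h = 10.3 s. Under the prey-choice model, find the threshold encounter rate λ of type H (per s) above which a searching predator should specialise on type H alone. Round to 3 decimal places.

The zero-one rule: include type G iff E₂/h₂ > λE₁/(1+λh₁). Equality gives the switch point.
λE₁h₂ = E₂ + λE₂h₁ ⇒ λ = E₂/(E₁h₂ − E₂h₁) = 13.5/(148.3 − 39.29) = 0.1238 per s.

0.124 per s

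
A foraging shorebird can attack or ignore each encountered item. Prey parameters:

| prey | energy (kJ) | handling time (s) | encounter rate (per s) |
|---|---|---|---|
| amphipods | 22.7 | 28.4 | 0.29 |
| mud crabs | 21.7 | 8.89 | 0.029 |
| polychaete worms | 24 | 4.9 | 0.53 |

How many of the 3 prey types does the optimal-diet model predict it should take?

1

Profitabilities (E/h, kJ/s): polychaete worms 4.9, mud crabs 2.44, amphipods 0.799. Add prey in this order while the next type's profitability exceeds the intake rate on those already taken.
Rate on top 1: 3.536. mud crabs: 2.44 < 3.536 → exclude; stop.
Optimal diet: polychaete worms — 1 of 3 types.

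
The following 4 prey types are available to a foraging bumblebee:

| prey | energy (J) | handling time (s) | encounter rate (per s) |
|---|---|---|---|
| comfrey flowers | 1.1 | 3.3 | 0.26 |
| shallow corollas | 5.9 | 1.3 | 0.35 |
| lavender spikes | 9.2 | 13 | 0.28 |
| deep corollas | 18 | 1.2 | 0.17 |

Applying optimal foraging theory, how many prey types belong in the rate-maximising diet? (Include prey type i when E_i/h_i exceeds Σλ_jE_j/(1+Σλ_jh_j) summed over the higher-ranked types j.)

2

Rank by E/h (J/s): deep corollas 15, shallow corollas 4.54, lavender spikes 0.708, comfrey flowers 0.333. Include each in turn until the next type's E/h falls below the running intake rate.
Rate on top 1: 2.542. shallow corollas: 4.54 > 2.542 → include.
Rate on top 2: 3.089. lavender spikes: 0.708 < 3.089 → exclude; stop.
Optimal diet: deep corollas, shallow corollas — 2 of 4 types.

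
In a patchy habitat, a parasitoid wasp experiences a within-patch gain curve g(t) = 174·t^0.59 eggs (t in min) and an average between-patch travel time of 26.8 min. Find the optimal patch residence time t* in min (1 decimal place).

Maximise g(t)/(T+t): set derivative to zero → g'(t)(T+t) = g(t).
g'(t) = 0.59·174·t^-0.41. Setting 0.59·174·t^-0.41 = 174·t^0.59/(26.8+t) gives 0.59(26.8+t) = t, so 0.41·t = 0.59×26.8.
t* = 0.59×26.8/0.41 = 38.57 min.

38.6 min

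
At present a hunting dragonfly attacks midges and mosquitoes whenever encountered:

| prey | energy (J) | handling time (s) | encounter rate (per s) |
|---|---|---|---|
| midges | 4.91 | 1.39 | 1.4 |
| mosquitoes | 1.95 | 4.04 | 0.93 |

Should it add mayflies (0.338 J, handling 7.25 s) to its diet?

On midges and mosquitoes alone, R = ΣλE/(1+Σλh) = 8.688/6.703 = 1.296 J/s.
Profitability of mayflies: 0.338/7.25 = 0.04662 J/s.
0.04662 < 1.296, so adding mayflies would lower the average — exclude it.

No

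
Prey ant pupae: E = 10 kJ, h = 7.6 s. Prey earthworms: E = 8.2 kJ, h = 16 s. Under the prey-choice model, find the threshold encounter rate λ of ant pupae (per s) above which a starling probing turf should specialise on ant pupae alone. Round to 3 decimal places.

Drop earthworms once their profitability E₂/h₂ falls below the rate achievable on ant pupae alone: E₂/h₂ = λE₁/(1 + λh₁).
Solve for λ: λE₁h₂ = E₂(1 + λh₁) → λ(E₁h₂ − E₂h₁) = E₂ → λ = E₂/(E₁h₂ − E₂h₁).
λ = 8.2/(10×16 − 8.2×7.6) = 8.2/97.68 = 0.08395 per s.

0.084 per s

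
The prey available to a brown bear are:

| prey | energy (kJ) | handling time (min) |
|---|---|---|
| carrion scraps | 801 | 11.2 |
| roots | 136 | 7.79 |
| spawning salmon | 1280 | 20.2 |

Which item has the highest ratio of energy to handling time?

Profitability E/h (kJ/min): carrion scraps = 801/11.2 = 71.5, roots = 136/7.79 = 17.5, spawning salmon = 1280/20.2 = 63.4.
Ranked: carrion scraps > spawning salmon > roots.

carrion scraps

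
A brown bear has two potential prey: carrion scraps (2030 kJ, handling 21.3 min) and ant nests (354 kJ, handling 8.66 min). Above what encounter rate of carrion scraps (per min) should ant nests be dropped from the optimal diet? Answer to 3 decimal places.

0.035 per min

Drop ant nests once their profitability E₂/h₂ falls below the rate achievable on carrion scraps alone: E₂/h₂ = λE₁/(1 + λh₁).
Solve for λ: λE₁h₂ = E₂(1 + λh₁) → λ(E₁h₂ − E₂h₁) = E₂ → λ = E₂/(E₁h₂ − E₂h₁).
λ = 354/(2030×8.66 − 354×21.3) = 354/1.004e+04 = 0.03526 per min.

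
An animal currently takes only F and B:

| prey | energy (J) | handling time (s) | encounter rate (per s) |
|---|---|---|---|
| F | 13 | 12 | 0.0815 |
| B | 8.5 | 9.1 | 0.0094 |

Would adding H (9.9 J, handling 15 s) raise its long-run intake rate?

Current rate: (0.0815×13 + 0.0094×8.5)/(1 + 0.0815×12 + 0.0094×9.1) = 0.5522 J/s.
H: E/h = 9.9/15 = 0.66 J/s.
Since 0.66 > R, including H increases the long-run rate.

Yes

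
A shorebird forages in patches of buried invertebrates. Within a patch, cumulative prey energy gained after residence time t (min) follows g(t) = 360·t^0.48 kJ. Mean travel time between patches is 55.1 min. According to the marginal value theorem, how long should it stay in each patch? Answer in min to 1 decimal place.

By the marginal value theorem, leave when the instantaneous gain rate g'(t) equals the habitat-wide average g(t)/(T + t).
g'(t) = 0.48·360·t^-0.52. Setting 0.48·360·t^-0.52 = 360·t^0.48/(55.1+t) gives 0.48(55.1+t) = t, so 0.52·t = 0.48×55.1.
t* = 0.48×55.1/0.52 = 50.86 min.

50.9 min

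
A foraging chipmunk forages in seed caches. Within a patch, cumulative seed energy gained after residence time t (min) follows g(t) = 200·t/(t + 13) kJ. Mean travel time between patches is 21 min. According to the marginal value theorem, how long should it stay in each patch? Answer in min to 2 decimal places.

By the marginal value theorem, leave when the instantaneous gain rate g'(t) equals the habitat-wide average g(t)/(T + t).
g'(t) = 200·13/(t + 13)². Setting 200·13/(t+13)² = 200t/[(t+13)(21+t)] gives 13(21+t) = t(t+13), so t² = 13×21 = 273.
t* = √273 = 16.52 min.

16.52 min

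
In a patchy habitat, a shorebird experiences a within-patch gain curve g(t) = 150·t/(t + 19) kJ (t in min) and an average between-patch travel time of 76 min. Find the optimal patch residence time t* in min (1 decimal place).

By the marginal value theorem, leave when the instantaneous gain rate g'(t) equals the habitat-wide average g(t)/(T + t).
g'(t) = 150·19/(t + 19)². Setting 150·19/(t+19)² = 150t/[(t+19)(76+t)] gives 19(76+t) = t(t+19), so t² = 19×76 = 1444.
t* = √1444 = 38 min.

38.0 min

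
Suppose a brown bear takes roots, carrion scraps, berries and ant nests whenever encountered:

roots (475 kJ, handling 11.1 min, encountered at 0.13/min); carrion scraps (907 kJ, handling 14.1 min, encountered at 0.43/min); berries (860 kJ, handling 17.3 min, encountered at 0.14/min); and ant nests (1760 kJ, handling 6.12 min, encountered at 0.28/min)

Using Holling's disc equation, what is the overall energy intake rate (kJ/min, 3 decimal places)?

R = Σλ_iE_i / (1 + Σλ_ih_i)
Numerator: 0.13×475 + 0.43×907 + 0.14×860 + 0.28×1760 = 1065
Denominator: 1 + 0.13×11.1 + 0.43×14.1 + 0.14×17.3 + 0.28×6.12 = 12.64
R = 1065/12.64 = 84.24 kJ/min

84.243 kJ/min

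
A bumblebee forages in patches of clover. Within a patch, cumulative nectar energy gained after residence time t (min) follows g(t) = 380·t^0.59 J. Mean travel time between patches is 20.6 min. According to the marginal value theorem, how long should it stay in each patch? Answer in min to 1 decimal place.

29.6 min

By the marginal value theorem, leave when the instantaneous gain rate g'(t) equals the habitat-wide average g(t)/(T + t).
g'(t) = 0.59·380·t^-0.41. Setting 0.59·380·t^-0.41 = 380·t^0.59/(20.6+t) gives 0.59(20.6+t) = t, so 0.41·t = 0.59×20.6.
t* = 0.59×20.6/0.41 = 29.64 min.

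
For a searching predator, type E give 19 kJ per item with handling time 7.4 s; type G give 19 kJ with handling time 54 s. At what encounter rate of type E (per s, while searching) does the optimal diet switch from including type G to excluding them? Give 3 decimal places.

0.021 per s

Drop type G once their profitability E₂/h₂ falls below the rate achievable on type E alone: E₂/h₂ = λE₁/(1 + λh₁).
Solve for λ: λE₁h₂ = E₂(1 + λh₁) → λ(E₁h₂ − E₂h₁) = E₂ → λ = E₂/(E₁h₂ − E₂h₁).
λ = 19/(19×54 − 19×7.4) = 19/885.4 = 0.02146 per s.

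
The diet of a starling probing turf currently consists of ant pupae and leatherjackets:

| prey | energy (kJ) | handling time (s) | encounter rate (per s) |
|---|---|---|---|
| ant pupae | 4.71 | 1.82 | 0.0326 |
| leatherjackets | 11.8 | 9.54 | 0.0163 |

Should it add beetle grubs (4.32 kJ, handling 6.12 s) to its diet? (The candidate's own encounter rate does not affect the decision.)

Yes

On ant pupae and leatherjackets alone, R = ΣλE/(1+Σλh) = 0.3459/1.215 = 0.2847 kJ/s.
beetle grubs: E/h = 4.32/6.12 = 0.7059 kJ/s.
0.7059 > 0.2847, so adding beetle grubs raises the average — include it.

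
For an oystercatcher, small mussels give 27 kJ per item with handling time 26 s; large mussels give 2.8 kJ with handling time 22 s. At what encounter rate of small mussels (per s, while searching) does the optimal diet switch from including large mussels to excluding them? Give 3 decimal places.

0.005 per s

Drop large mussels once their profitability E₂/h₂ falls below the rate achievable on small mussels alone: E₂/h₂ = λE₁/(1 + λh₁).
Solve for λ: λE₁h₂ = E₂(1 + λh₁) → λ(E₁h₂ − E₂h₁) = E₂ → λ = E₂/(E₁h₂ − E₂h₁).
λ = 2.8/(27×22 − 2.8×26) = 2.8/521.2 = 0.005372 per s.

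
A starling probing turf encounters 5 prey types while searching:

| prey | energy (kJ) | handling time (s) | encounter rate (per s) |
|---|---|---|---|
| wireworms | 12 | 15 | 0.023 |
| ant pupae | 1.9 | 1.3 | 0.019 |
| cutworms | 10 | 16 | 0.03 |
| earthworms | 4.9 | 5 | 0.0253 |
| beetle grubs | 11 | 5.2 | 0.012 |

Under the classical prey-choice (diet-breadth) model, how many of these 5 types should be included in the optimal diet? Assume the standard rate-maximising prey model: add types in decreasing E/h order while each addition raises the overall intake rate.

Rank by E/h (kJ/s): beetle grubs 2.12, ant pupae 1.46, earthworms 0.98, wireworms 0.8, cutworms 0.625. Include each in turn until the next type's E/h falls below the running intake rate.
Rate on top 1: 0.1242. ant pupae: 1.46 > 0.1242 → include.
Rate on top 2: 0.1546. earthworms: 0.98 > 0.1546 → include.
Rate on top 3: 0.2407. wireworms: 0.8 > 0.2407 → include.
Rate on top 4: 0.3645. cutworms: 0.625 > 0.3645 → include.
Optimal diet: beetle grubs, ant pupae, earthworms, wireworms, cutworms — 5 of 5 types.

5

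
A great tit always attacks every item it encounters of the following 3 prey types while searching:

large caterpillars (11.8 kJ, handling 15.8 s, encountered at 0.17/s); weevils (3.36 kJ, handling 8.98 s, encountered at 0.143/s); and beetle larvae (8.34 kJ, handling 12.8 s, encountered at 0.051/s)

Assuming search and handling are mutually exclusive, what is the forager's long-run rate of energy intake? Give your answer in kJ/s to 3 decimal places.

0.518 kJ/s

Energy encountered per unit search time: 0.17×11.8 + 0.143×3.36 + 0.051×8.34 = 2.912 kJ/s.
Handling time per unit search time: 0.17×15.8 + 0.143×8.98 + 0.051×12.8 = 4.623.
Rate = 2.912/(1 + 4.623) = 0.5178 kJ/s.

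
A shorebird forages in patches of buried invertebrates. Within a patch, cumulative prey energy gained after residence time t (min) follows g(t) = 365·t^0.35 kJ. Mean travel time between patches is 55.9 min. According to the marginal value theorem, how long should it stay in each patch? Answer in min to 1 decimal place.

30.1 min

Optimal t* satisfies g'(t*) = g(t*)/(T + t*).
g'(t) = 0.35·365·t^-0.65. Setting 0.35·365·t^-0.65 = 365·t^0.35/(55.9+t) gives 0.35(55.9+t) = t, so 0.65·t = 0.35×55.9.
t* = 0.35×55.9/0.65 = 30.1 min.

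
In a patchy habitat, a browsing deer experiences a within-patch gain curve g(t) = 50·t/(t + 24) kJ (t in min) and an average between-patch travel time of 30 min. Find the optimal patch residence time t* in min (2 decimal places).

26.83 min

By the marginal value theorem, leave when the instantaneous gain rate g'(t) equals the habitat-wide average g(t)/(T + t).
g'(t) = 50·24/(t + 24)². Setting 50·24/(t+24)² = 50t/[(t+24)(30+t)] gives 24(30+t) = t(t+24), so t² = 24×30 = 720.
t* = √720 = 26.83 min.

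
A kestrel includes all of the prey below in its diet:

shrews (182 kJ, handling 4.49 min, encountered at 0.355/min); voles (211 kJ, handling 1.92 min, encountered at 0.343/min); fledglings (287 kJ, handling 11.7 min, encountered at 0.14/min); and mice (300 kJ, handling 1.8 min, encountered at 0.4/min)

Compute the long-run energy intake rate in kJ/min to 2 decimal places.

52.97 kJ/min

Energy encountered per unit search time: 0.355×182 + 0.343×211 + 0.14×287 + 0.4×300 = 297.2 kJ/min.
Handling time per unit search time: 0.355×4.49 + 0.343×1.92 + 0.14×11.7 + 0.4×1.8 = 4.611.
Rate = 297.2/(1 + 4.611) = 52.97 kJ/min.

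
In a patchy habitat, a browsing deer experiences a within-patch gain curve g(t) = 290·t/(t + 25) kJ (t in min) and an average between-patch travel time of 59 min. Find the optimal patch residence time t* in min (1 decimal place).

38.4 min

Optimal t* satisfies g'(t*) = g(t*)/(T + t*).
g'(t) = 290·25/(t + 25)². Setting 290·25/(t+25)² = 290t/[(t+25)(59+t)] gives 25(59+t) = t(t+25), so t² = 25×59 = 1475.
t* = √1475 = 38.41 min.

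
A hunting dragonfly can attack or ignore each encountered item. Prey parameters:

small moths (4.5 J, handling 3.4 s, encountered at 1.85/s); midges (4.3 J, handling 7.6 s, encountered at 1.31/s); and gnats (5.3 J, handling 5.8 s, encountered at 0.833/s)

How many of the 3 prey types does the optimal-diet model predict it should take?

1

Rank by E/h (J/s): small moths 1.32, gnats 0.914, midges 0.566. Include each in turn until the next type's E/h falls below the running intake rate.
Rate on top 1: 1.142. gnats: 0.914 < 1.142 → exclude; stop.
Optimal diet: small moths — 1 of 3 types.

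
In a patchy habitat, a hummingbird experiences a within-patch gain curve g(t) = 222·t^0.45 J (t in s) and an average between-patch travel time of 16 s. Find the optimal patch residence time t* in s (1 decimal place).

13.1 s

Optimal t* satisfies g'(t*) = g(t*)/(T + t*).
g'(t) = 0.45·222·t^-0.55. Setting 0.45·222·t^-0.55 = 222·t^0.45/(16+t) gives 0.45(16+t) = t, so 0.55·t = 0.45×16.
t* = 0.45×16/0.55 = 13.09 s.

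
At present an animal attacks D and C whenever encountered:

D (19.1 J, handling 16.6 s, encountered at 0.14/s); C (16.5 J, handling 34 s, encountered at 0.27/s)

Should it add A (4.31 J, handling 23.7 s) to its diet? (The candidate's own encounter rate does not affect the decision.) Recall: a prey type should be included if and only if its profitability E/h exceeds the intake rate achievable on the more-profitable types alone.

No

Current rate: (0.14×19.1 + 0.27×16.5)/(1 + 0.14×16.6 + 0.27×34) = 0.5701 J/s.
Profitability of A: 4.31/23.7 = 0.1819 J/s.
Since 0.1819 < R, time spent handling A is better spent searching.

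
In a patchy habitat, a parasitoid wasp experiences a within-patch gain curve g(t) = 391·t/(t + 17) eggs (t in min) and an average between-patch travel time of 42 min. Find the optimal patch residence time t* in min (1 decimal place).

26.7 min

By the marginal value theorem, leave when the instantaneous gain rate g'(t) equals the habitat-wide average g(t)/(T + t).
g'(t) = 391·17/(t + 17)². Setting 391·17/(t+17)² = 391t/[(t+17)(42+t)] gives 17(42+t) = t(t+17), so t² = 17×42 = 714.
t* = √714 = 26.72 min.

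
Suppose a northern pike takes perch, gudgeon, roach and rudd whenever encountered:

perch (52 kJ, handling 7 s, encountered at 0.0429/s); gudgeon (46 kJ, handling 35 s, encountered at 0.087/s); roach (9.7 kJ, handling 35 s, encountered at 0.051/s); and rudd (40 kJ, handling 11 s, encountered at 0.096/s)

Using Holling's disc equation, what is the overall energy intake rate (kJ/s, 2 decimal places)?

Energy encountered per unit search time: 0.0429×52 + 0.087×46 + 0.051×9.7 + 0.096×40 = 10.57 kJ/s.
Handling time per unit search time: 0.0429×7 + 0.087×35 + 0.051×35 + 0.096×11 = 6.186.
Rate = 10.57/(1 + 6.186) = 1.471 kJ/s.

1.47 kJ/s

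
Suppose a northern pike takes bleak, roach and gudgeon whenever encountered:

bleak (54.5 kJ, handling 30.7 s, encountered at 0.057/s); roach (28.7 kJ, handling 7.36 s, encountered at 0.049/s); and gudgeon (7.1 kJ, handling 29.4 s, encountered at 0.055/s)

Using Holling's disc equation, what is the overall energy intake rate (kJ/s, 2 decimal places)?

R = Σλ_iE_i / (1 + Σλ_ih_i)
Numerator: 0.057×54.5 + 0.049×28.7 + 0.055×7.1 = 4.903
Denominator: 1 + 0.057×30.7 + 0.049×7.36 + 0.055×29.4 = 4.728
R = 4.903/4.728 = 1.037 kJ/s

1.04 kJ/s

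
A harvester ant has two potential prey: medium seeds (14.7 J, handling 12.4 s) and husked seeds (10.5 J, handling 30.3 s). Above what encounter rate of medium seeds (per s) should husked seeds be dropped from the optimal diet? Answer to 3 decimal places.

Drop husked seeds once their profitability E₂/h₂ falls below the rate achievable on medium seeds alone: E₂/h₂ = λE₁/(1 + λh₁).
Solve for λ: λE₁h₂ = E₂(1 + λh₁) → λ(E₁h₂ − E₂h₁) = E₂ → λ = E₂/(E₁h₂ − E₂h₁).
λ = 10.5/(14.7×30.3 − 10.5×12.4) = 10.5/315.2 = 0.03331 per s.

0.033 per s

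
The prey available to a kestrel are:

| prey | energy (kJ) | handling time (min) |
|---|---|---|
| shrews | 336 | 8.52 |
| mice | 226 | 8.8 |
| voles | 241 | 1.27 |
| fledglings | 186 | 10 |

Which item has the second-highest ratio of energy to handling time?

shrews

In descending order of E/h:
voles: 241/1.27 = 190 kJ/min
shrews: 336/8.52 = 39.4 kJ/min
mice: 226/8.8 = 25.7 kJ/min
fledglings: 186/10 = 18.6 kJ/min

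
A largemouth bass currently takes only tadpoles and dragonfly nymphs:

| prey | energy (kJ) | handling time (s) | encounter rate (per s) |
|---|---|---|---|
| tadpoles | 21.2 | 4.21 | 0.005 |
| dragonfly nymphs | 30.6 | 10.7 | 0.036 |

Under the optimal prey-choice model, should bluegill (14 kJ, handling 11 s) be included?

Yes

Current rate: (0.005×21.2 + 0.036×30.6)/(1 + 0.005×4.21 + 0.036×10.7) = 0.8587 kJ/s.
bluegill: E/h = 14/11 = 1.273 kJ/s.
Since 1.273 > R, including bluegill increases the long-run rate.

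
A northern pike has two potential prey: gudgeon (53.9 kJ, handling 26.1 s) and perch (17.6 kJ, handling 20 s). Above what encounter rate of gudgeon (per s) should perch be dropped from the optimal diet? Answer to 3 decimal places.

Drop perch once their profitability E₂/h₂ falls below the rate achievable on gudgeon alone: E₂/h₂ = λE₁/(1 + λh₁).
Solve for λ: λE₁h₂ = E₂(1 + λh₁) → λ(E₁h₂ − E₂h₁) = E₂ → λ = E₂/(E₁h₂ − E₂h₁).
λ = 17.6/(53.9×20 − 17.6×26.1) = 17.6/618.6 = 0.02845 per s.

0.028 per s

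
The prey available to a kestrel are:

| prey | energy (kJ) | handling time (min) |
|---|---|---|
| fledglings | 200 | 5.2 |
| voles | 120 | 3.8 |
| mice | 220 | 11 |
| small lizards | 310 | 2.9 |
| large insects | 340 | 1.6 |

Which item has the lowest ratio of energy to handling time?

mice

Profitability E/h (kJ/min): fledglings = 200/5.2 = 38.5, voles = 120/3.8 = 31.6, mice = 220/11 = 20, small lizards = 310/2.9 = 107, large insects = 340/1.6 = 212.
Ranked: large insects > small lizards > fledglings > voles > mice.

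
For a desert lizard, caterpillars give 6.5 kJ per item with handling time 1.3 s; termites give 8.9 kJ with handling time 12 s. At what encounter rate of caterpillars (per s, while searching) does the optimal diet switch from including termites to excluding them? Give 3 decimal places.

The zero-one rule: include termites iff E₂/h₂ > λE₁/(1+λh₁). Equality gives the switch point.
λE₁h₂ = E₂ + λE₂h₁ ⇒ λ = E₂/(E₁h₂ − E₂h₁) = 8.9/(78 − 11.57) = 0.134 per s.

0.134 per s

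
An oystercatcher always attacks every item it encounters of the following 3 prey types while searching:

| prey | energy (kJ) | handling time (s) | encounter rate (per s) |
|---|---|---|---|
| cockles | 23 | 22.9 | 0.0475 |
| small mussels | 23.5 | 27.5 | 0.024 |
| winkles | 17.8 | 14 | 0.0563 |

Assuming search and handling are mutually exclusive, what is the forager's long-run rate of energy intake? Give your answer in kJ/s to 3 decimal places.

R = Σλ_iE_i / (1 + Σλ_ih_i)
Numerator: 0.0475×23 + 0.024×23.5 + 0.0563×17.8 = 2.659
Denominator: 1 + 0.0475×22.9 + 0.024×27.5 + 0.0563×14 = 3.536
R = 2.659/3.536 = 0.7519 kJ/s

0.752 kJ/s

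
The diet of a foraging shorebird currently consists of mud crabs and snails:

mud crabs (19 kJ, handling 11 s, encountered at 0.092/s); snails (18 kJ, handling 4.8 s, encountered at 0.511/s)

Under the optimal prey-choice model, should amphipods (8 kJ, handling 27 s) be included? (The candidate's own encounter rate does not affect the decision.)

No

On mud crabs and snails alone, R = ΣλE/(1+Σλh) = 10.95/4.465 = 2.452 kJ/s.
Profitability of amphipods: 8/27 = 0.2963 kJ/s.
0.2963 < 2.452, so adding amphipods would lower the average — exclude it.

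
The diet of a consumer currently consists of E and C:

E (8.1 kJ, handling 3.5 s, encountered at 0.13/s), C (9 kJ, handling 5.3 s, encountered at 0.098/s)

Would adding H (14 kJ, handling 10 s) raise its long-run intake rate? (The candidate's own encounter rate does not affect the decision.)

Intake rate on the current diet: R = (0.13×8.1 + 0.098×9) / (1 + 0.13×3.5 + 0.098×5.3) = 1.935/1.974 = 0.98 kJ/s.
H: E/h = 14/10 = 1.4 kJ/s.
1.4 > 0.98, so adding H raises the average — include it.

Yes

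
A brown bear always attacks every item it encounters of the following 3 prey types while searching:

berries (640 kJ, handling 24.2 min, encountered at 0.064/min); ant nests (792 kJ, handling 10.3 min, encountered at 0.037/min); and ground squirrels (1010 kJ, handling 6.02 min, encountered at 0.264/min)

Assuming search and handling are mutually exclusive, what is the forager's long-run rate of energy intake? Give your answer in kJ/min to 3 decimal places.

74.550 kJ/min

Energy encountered per unit search time: 0.064×640 + 0.037×792 + 0.264×1010 = 336.9 kJ/min.
Handling time per unit search time: 0.064×24.2 + 0.037×10.3 + 0.264×6.02 = 3.519.
Rate = 336.9/(1 + 3.519) = 74.55 kJ/min.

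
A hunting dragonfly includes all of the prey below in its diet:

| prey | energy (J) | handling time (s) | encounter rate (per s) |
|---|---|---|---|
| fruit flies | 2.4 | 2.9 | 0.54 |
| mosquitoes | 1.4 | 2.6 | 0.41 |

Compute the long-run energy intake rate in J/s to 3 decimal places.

R = (0.54×2.4 + 0.41×1.4) / (1 + 0.54×2.9 + 0.41×2.6) = 1.87/3.632 = 0.5149 J/s.

0.515 J/s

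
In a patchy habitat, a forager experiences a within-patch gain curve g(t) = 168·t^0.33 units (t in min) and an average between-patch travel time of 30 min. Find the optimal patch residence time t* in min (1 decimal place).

14.8 min

Maximise g(t)/(T+t): set derivative to zero → g'(t)(T+t) = g(t).
g'(t) = 0.33·168·t^-0.67. Setting 0.33·168·t^-0.67 = 168·t^0.33/(30+t) gives 0.33(30+t) = t, so 0.67·t = 0.33×30.
t* = 0.33×30/0.67 = 14.78 min.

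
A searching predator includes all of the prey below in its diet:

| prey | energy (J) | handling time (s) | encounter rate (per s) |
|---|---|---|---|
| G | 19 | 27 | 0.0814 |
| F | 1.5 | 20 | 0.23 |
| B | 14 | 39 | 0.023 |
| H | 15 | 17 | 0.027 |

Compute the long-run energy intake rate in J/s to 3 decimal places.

Energy encountered per unit search time: 0.0814×19 + 0.23×1.5 + 0.023×14 + 0.027×15 = 2.619 J/s.
Handling time per unit search time: 0.0814×27 + 0.23×20 + 0.023×39 + 0.027×17 = 8.154.
Rate = 2.619/(1 + 8.154) = 0.2861 J/s.

0.286 J/s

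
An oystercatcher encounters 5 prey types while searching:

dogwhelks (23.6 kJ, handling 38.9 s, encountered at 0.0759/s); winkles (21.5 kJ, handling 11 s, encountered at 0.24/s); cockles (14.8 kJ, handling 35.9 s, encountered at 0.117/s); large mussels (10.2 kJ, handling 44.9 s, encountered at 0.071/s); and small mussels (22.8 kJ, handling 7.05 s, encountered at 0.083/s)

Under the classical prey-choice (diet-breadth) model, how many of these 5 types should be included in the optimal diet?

2

Profitabilities (E/h, kJ/s): small mussels 3.23, winkles 1.95, dogwhelks 0.607, cockles 0.412, large mussels 0.227. Add prey in this order while the next type's profitability exceeds the intake rate on those already taken.
Rate on top 1: 1.194. winkles: 1.95 > 1.194 → include.
Rate on top 2: 1.669. dogwhelks: 0.607 < 1.669 → exclude; stop.
Optimal diet: small mussels, winkles — 2 of 5 types.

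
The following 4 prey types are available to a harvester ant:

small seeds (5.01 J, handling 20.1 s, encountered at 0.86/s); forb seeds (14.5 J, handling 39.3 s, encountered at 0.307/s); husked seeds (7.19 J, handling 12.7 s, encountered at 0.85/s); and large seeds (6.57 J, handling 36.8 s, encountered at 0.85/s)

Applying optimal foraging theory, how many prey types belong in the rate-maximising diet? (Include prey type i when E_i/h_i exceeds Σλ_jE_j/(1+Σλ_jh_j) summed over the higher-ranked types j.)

Rank by E/h (J/s): husked seeds 0.566, forb seeds 0.369, small seeds 0.249, large seeds 0.179. Include each in turn until the next type's E/h falls below the running intake rate.
Rate on top 1: 0.5181. forb seeds: 0.369 < 0.5181 → exclude; stop.
Optimal diet: husked seeds — 1 of 4 types.

1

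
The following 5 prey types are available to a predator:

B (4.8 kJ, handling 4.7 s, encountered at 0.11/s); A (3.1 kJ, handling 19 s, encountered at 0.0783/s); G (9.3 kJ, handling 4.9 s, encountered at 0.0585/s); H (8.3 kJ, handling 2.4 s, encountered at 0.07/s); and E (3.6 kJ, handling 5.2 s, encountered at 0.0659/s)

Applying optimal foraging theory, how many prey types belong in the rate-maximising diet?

E/h in descending order: H 3.46, G 1.9, B 1.02, E 0.692, A 0.163 kJ/s. The optimal diet is the largest prefix of this list for which every included type satisfies E_i/h_i > R on the types above it.
Rate on top 1: 0.4974. G: 1.9 > 0.4974 → include.
Rate on top 2: 0.7734. B: 1.02 > 0.7734 → include.
Rate on top 3: 0.8384. E: 0.692 < 0.8384 → exclude; stop.
Optimal diet: H, G, B — 3 of 5 types.

3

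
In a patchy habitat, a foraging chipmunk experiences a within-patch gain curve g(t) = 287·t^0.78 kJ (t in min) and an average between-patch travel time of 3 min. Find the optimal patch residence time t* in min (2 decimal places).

10.64 min

Optimal t* satisfies g'(t*) = g(t*)/(T + t*).
g'(t) = 0.78·287·t^-0.22. Setting 0.78·287·t^-0.22 = 287·t^0.78/(3+t) gives 0.78(3+t) = t, so 0.22·t = 0.78×3.
t* = 0.78×3/0.22 = 10.64 min.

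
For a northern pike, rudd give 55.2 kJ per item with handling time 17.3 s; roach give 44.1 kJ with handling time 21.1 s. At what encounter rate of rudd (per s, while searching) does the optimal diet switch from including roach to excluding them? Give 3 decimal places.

0.110 per s

Drop roach once their profitability E₂/h₂ falls below the rate achievable on rudd alone: E₂/h₂ = λE₁/(1 + λh₁).
Solve for λ: λE₁h₂ = E₂(1 + λh₁) → λ(E₁h₂ − E₂h₁) = E₂ → λ = E₂/(E₁h₂ − E₂h₁).
λ = 44.1/(55.2×21.1 − 44.1×17.3) = 44.1/401.8 = 0.1098 per s.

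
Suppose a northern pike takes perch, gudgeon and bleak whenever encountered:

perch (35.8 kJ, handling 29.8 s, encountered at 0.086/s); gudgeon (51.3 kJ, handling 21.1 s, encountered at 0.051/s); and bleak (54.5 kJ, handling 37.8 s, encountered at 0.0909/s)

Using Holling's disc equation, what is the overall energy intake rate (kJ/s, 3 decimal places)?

Energy encountered per unit search time: 0.086×35.8 + 0.051×51.3 + 0.0909×54.5 = 10.65 kJ/s.
Handling time per unit search time: 0.086×29.8 + 0.051×21.1 + 0.0909×37.8 = 7.075.
Rate = 10.65/(1 + 7.075) = 1.319 kJ/s.

1.319 kJ/s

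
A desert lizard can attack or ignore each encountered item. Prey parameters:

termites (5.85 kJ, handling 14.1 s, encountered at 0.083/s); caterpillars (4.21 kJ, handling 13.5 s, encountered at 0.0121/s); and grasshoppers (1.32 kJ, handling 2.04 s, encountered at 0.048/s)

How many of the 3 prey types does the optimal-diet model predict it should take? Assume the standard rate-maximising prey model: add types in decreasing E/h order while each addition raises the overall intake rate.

3

Rank by E/h (kJ/s): grasshoppers 0.647, termites 0.415, caterpillars 0.312. Include each in turn until the next type's E/h falls below the running intake rate.
Rate on top 1: 0.05771. termites: 0.415 > 0.05771 → include.
Rate on top 2: 0.242. caterpillars: 0.312 > 0.242 → include.
Optimal diet: grasshoppers, termites, caterpillars — 3 of 3 types.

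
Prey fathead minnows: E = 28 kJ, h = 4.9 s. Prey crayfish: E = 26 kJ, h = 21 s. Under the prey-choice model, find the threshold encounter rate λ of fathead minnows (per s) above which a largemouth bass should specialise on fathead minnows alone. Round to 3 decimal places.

Drop crayfish once their profitability E₂/h₂ falls below the rate achievable on fathead minnows alone: E₂/h₂ = λE₁/(1 + λh₁).
Solve for λ: λE₁h₂ = E₂(1 + λh₁) → λ(E₁h₂ − E₂h₁) = E₂ → λ = E₂/(E₁h₂ − E₂h₁).
λ = 26/(28×21 − 26×4.9) = 26/460.6 = 0.05645 per s.

0.056 per s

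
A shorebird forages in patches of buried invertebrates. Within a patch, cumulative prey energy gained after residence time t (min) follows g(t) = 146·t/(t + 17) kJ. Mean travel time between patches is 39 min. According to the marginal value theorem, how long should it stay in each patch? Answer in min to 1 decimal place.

By the marginal value theorem, leave when the instantaneous gain rate g'(t) equals the habitat-wide average g(t)/(T + t).
g'(t) = 146·17/(t + 17)². Setting 146·17/(t+17)² = 146t/[(t+17)(39+t)] gives 17(39+t) = t(t+17), so t² = 17×39 = 663.
t* = √663 = 25.75 min.

25.7 min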